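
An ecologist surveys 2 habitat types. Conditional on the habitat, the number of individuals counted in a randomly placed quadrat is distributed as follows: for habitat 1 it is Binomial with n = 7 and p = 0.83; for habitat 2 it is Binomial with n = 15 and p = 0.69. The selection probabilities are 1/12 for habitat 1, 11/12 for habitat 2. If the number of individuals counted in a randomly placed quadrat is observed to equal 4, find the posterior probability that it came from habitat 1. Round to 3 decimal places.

Likelihoods P(X=4 | ·): 1: 0.081607; 2: 0.000786154.
Posterior ∝ prior × likelihood. Numerator for 1: 0.0833333·0.081607 = 0.00680058.
Normalizing constant: 0.0833333·0.081607 + 0.916667·0.000786154 = 0.00752122.
P(1 | observation) = 0.00680058 / 0.00752122 = 0.904186.

0.904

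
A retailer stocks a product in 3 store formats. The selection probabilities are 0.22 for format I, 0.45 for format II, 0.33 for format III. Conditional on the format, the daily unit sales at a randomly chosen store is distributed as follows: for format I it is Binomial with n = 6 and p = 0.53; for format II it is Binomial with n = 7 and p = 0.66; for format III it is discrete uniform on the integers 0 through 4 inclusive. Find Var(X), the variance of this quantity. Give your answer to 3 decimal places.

3.021

Per component, I: μ=3.18, E[X²]=11.607; II: μ=4.62, E[X²]=22.9152; III: μ=2, E[X²]=6.
E[X] = 0.22·3.18 + 0.45·4.62 + 0.33·2 = 3.4386.
E[X²] = 0.22·11.607 + 0.45·22.9152 + 0.33·6 = 14.8454.
Var(X) = E[X²] − (E[X])² = 14.8454 − 11.824 = 3.02141.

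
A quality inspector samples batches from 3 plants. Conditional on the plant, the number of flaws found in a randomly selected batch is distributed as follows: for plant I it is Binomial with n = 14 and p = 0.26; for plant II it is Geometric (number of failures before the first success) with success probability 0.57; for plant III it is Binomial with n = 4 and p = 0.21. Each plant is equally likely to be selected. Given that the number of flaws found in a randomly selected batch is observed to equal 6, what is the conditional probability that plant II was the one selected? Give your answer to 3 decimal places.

Likelihoods P(X=6 | ·): I: 0.083416; II: 0.00360318; III: 0.
Posterior ∝ prior × likelihood. Numerator for II: 0.333333·0.00360318 = 0.00120106.
Normalizing constant: 0.333333·0.083416 + 0.333333·0.00360318 + 0.333333·0 = 0.0290064.
P(II | observation) = 0.00120106 / 0.0290064 = 0.0414067.

0.041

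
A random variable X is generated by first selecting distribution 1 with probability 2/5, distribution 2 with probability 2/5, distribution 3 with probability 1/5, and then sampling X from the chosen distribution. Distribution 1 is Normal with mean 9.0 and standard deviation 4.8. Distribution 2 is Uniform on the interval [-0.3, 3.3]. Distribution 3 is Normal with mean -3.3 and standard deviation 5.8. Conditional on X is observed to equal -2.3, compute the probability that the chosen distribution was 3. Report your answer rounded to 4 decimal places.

0.8669

Likelihoods f(-2.3 | ·): 1: 0.00520256; 2: 0; 3: 0.0677684.
Posterior ∝ prior × likelihood. Numerator for 3: 0.2·0.0677684 = 0.0135537.
Normalizing constant: 0.4·0.00520256 + 0.4·0 + 0.2·0.0677684 = 0.0156347.
P(3 | observation) = 0.0135537 / 0.0156347 = 0.866897.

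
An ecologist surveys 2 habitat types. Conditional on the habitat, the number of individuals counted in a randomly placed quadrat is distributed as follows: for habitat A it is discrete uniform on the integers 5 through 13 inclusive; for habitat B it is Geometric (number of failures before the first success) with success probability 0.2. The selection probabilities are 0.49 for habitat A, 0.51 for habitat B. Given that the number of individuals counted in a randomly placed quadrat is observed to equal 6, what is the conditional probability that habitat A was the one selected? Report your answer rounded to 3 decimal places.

0.671

Likelihoods P(X=6 | ·): A: 0.111111; B: 0.0524288.
Posterior ∝ prior × likelihood. Numerator for A: 0.49·0.111111 = 0.0544444.
Normalizing constant: 0.49·0.111111 + 0.51·0.0524288 = 0.0811831.
P(A | observation) = 0.0544444 / 0.0811831 = 0.670637.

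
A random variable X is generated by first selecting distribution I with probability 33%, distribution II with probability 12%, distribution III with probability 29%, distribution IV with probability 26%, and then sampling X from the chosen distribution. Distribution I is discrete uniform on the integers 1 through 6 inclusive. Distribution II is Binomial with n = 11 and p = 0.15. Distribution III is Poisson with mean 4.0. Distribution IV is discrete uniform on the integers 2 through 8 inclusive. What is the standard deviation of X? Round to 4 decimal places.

2.0739

Per component, I: μ=3.5, E[X²]=15.1667; II: μ=1.65, E[X²]=4.125; III: μ=4, E[X²]=20; IV: μ=5, E[X²]=29.
E[X] = 0.33·3.5 + 0.12·1.65 + 0.29·4 + 0.26·5 = 3.813.
E[X²] = 0.33·15.1667 + 0.12·4.125 + 0.29·20 + 0.26·29 = 18.84.
Var(X) = E[X²] − (E[X])² = 18.84 − 14.539 = 4.30103.
SD(X) = √4.30103 = 2.07389.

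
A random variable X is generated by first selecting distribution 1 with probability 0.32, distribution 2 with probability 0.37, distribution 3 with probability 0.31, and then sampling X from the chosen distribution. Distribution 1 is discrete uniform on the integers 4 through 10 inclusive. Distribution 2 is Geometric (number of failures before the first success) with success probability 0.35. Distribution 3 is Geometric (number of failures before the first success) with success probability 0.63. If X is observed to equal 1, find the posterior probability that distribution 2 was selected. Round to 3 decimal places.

Likelihoods P(X=1 | ·): 1: 0; 2: 0.2275; 3: 0.2331.
Posterior ∝ prior × likelihood. Numerator for 2: 0.37·0.2275 = 0.084175.
Normalizing constant: 0.32·0 + 0.37·0.2275 + 0.31·0.2331 = 0.156436.
P(2 | observation) = 0.084175 / 0.156436 = 0.538079.

0.538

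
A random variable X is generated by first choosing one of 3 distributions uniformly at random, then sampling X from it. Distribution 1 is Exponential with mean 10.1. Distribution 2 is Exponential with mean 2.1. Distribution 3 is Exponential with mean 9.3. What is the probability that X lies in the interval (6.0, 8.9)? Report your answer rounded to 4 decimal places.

Conditional on each component, P(6.0 < X < 8.9): 1: 0.137791; 2: 0.0429976; 3: 0.140531.
By total probability, P(6.0 < X < 8.9) = 0.333333·0.137791 + 0.333333·0.0429976 + 0.333333·0.140531 = 0.107106.

0.1071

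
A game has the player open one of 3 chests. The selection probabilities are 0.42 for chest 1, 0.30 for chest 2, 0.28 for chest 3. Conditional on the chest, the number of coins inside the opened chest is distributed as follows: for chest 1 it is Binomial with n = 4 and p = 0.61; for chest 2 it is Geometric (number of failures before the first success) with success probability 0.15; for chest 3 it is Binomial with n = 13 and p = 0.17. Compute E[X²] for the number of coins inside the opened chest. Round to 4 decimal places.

For each component E[X²] = Var + (mean)², giving 1: 6.9052; 2: 69.8889; 3: 6.7184.
Overall E[X²] = 0.42·6.9052 + 0.3·69.8889 + 0.28·6.7184 = 25.748.

25.7480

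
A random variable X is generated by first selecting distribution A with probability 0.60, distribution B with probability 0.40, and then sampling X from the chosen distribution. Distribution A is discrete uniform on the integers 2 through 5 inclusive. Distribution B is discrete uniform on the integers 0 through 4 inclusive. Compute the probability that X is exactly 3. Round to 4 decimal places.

0.2300

Conditional on each component, P(X = 3): A: 0.25; B: 0.2.
By total probability, P(X = 3) = 0.6·0.25 + 0.4·0.2 = 0.23.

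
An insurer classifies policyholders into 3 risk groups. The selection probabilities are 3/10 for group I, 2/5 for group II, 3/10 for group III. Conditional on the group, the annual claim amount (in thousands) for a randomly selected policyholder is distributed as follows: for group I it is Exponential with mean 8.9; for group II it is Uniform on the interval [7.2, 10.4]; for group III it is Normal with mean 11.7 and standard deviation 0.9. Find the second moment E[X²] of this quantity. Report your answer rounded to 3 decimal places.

For each component E[X²] = Var + (mean)², giving I: 158.42; II: 78.2933; III: 137.7.
Overall E[X²] = 0.3·158.42 + 0.4·78.2933 + 0.3·137.7 = 120.153.

120.153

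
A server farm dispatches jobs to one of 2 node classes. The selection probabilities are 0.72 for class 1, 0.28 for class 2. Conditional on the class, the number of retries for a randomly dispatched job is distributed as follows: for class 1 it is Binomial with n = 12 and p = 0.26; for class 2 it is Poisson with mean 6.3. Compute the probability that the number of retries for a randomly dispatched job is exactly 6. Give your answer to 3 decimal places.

0.078

Conditional on each class, P(X = 6): 1: 0.0468708; 2: 0.159461.
By total probability, P(X = 6) = 0.72·0.0468708 + 0.28·0.159461 = 0.0783962.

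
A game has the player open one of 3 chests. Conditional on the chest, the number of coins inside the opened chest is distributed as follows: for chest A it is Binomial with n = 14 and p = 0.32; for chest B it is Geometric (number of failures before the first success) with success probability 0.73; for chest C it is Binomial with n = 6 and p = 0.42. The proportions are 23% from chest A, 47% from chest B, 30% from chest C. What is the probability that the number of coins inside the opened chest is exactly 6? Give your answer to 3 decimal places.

Conditional on each chest, P(X = 6): A: 0.14741; B: 0.000282817; C: 0.00548903.
By total probability, P(X = 6) = 0.23·0.14741 + 0.47·0.000282817 + 0.3·0.00548903 = 0.0356839.

0.036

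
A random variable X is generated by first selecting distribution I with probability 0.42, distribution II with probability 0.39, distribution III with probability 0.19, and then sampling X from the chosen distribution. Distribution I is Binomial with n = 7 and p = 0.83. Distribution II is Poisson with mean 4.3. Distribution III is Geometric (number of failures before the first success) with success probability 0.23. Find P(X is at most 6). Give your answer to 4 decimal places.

Conditional on each component, P(X ≤ 6): I: 0.728639; II: 0.85579; III: 0.839515.
By total probability, P(X ≤ 6) = 0.42·0.728639 + 0.39·0.85579 + 0.19·0.839515 = 0.799294.

0.7993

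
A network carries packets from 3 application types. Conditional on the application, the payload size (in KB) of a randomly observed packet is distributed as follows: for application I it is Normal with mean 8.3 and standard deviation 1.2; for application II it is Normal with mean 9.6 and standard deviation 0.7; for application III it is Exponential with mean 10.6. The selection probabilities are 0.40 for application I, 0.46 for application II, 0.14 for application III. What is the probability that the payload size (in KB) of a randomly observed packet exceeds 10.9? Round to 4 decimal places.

Conditional on each application, P(X > 10.9): I: 0.0151301; II: 0.0316454; III: 0.357614.
By total probability, P(X > 10.9) = 0.4·0.0151301 + 0.46·0.0316454 + 0.14·0.357614 = 0.0706749.

0.0707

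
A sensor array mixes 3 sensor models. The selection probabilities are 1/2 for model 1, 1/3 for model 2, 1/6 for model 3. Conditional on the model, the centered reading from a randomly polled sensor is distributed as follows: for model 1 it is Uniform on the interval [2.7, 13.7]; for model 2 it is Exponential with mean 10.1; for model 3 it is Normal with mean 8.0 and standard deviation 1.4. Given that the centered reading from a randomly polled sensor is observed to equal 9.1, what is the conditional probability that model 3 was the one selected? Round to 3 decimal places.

0.372

Likelihoods f(9.1 | ·): 1: 0.0909091; 2: 0.0402146; 3: 0.20928.
Posterior ∝ prior × likelihood. Numerator for 3: 0.166667·0.20928 = 0.0348799.
Normalizing constant: 0.5·0.0909091 + 0.333333·0.0402146 + 0.166667·0.20928 = 0.0937393.
P(3 | observation) = 0.0348799 / 0.0937393 = 0.372095.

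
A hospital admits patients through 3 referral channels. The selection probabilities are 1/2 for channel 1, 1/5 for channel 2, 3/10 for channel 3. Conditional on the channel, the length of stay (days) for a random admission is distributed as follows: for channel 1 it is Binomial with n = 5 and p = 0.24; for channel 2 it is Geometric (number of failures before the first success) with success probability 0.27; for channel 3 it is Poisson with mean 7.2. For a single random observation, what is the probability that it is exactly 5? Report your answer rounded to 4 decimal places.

Conditional on each channel, P(X = 5): 1: 0.000796262; 2: 0.0559729; 3: 0.120382.
By total probability, P(X = 5) = 0.5·0.000796262 + 0.2·0.0559729 + 0.3·0.120382 = 0.0477073.

0.0477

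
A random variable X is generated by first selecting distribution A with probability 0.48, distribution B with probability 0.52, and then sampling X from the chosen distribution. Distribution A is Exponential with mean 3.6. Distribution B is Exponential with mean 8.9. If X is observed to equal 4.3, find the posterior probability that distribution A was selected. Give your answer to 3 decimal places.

Likelihoods f(4.3 | ·): A: 0.0841312; B: 0.0693078.
Posterior ∝ prior × likelihood. Numerator for A: 0.48·0.0841312 = 0.040383.
Normalizing constant: 0.48·0.0841312 + 0.52·0.0693078 = 0.076423.
P(A | observation) = 0.040383 / 0.076423 = 0.528413.

0.528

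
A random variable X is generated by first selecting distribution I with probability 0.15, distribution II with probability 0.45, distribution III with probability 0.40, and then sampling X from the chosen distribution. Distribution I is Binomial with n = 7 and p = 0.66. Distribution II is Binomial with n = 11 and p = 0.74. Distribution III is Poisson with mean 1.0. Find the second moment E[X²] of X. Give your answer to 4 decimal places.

35.0065

For each component E[X²] = Var + (mean)², giving I: 22.9152; II: 68.376; III: 2.
Overall E[X²] = 0.15·22.9152 + 0.45·68.376 + 0.4·2 = 35.0065.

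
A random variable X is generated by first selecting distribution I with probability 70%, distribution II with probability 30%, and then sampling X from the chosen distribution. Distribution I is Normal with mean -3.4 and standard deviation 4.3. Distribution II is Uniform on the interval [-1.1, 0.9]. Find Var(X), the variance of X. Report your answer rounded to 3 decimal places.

15.330

Per component, I: μ=-3.4, E[X²]=30.05; II: μ=-0.1, E[X²]=0.343333.
E[X] = 0.7·-3.4 + 0.3·-0.1 = -2.41.
E[X²] = 0.7·30.05 + 0.3·0.343333 = 21.138.
Var(X) = E[X²] − (E[X])² = 21.138 − 5.8081 = 15.3299.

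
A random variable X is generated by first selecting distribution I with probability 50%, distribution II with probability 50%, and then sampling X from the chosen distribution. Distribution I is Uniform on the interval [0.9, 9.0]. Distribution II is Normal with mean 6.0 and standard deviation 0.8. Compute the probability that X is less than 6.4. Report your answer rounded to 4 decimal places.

Conditional on each component, P(X < 6.4): I: 0.679012; II: 0.691462.
By total probability, P(X < 6.4) = 0.5·0.679012 + 0.5·0.691462 = 0.685237.

0.6852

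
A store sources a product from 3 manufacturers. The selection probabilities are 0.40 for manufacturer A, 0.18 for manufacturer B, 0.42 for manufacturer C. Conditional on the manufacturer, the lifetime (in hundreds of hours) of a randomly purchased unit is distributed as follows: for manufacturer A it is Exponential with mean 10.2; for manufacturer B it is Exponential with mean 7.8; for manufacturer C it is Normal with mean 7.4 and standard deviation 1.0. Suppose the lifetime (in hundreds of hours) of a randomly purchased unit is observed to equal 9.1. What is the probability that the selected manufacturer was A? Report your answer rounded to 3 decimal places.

0.256

Likelihoods f(9.1 | ·): A: 0.0401736; B: 0.0399235; C: 0.0940491.
Posterior ∝ prior × likelihood. Numerator for A: 0.4·0.0401736 = 0.0160695.
Normalizing constant: 0.4·0.0401736 + 0.18·0.0399235 + 0.42·0.0940491 = 0.0627563.
P(A | observation) = 0.0160695 / 0.0627563 = 0.256061.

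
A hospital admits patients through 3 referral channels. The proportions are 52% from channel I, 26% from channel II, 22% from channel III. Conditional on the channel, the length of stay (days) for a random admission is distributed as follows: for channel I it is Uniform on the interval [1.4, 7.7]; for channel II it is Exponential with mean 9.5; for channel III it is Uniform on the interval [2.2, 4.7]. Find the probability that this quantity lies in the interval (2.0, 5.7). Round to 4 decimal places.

0.5933

Conditional on each channel, P(2.0 < X < 5.7): I: 0.587302; II: 0.261346; III: 1.
By total probability, P(2.0 < X < 5.7) = 0.52·0.587302 + 0.26·0.261346 + 0.22·1 = 0.593347.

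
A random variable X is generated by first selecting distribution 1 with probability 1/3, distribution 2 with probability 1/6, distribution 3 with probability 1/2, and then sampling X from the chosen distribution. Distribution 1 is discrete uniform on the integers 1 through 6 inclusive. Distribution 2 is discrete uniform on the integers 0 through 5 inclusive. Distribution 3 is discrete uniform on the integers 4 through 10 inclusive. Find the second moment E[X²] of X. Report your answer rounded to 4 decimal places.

33.0833

For each component E[X²] = Var + (mean)², giving 1: 15.1667; 2: 9.16667; 3: 53.
Overall E[X²] = 0.333333·15.1667 + 0.166667·9.16667 + 0.5·53 = 33.0833.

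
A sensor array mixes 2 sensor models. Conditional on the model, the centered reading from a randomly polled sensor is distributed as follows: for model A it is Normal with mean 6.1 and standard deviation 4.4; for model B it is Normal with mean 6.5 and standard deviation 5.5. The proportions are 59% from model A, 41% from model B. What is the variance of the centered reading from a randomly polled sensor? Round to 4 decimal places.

Per component, A: μ=6.1, E[X²]=56.57; B: μ=6.5, E[X²]=72.5.
E[X] = 0.59·6.1 + 0.41·6.5 = 6.264.
E[X²] = 0.59·56.57 + 0.41·72.5 = 63.1013.
Var(X) = E[X²] − (E[X])² = 63.1013 − 39.2377 = 23.8636.

23.8636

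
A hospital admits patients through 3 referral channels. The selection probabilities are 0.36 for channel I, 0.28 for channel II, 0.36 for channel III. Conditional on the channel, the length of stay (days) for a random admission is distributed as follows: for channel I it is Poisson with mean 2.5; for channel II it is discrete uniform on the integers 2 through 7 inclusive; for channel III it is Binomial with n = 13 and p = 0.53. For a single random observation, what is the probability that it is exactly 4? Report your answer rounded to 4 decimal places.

Conditional on each channel, P(X = 4): I: 0.133602; II: 0.166667; III: 0.0631379.
By total probability, P(X = 4) = 0.36·0.133602 + 0.28·0.166667 + 0.36·0.0631379 = 0.117493.

0.1175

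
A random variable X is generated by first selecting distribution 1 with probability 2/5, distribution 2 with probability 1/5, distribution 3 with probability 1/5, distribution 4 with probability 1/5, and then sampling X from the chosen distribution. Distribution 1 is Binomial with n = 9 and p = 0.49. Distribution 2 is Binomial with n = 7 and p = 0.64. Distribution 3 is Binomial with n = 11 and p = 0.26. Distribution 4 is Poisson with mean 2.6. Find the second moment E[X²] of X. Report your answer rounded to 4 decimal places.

16.9467

For each component E[X²] = Var + (mean)², giving 1: 21.6972; 2: 21.6832; 3: 10.296; 4: 9.36.
Overall E[X²] = 0.4·21.6972 + 0.2·21.6832 + 0.2·10.296 + 0.2·9.36 = 16.9467.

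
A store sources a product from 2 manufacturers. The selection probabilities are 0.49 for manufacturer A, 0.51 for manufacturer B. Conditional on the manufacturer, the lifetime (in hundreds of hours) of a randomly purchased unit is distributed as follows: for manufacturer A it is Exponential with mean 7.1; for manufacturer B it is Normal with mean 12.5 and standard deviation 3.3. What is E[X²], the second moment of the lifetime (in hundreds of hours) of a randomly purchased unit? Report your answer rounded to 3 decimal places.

For each component E[X²] = Var + (mean)², giving A: 100.82; B: 167.14.
Overall E[X²] = 0.49·100.82 + 0.51·167.14 = 134.643.

134.643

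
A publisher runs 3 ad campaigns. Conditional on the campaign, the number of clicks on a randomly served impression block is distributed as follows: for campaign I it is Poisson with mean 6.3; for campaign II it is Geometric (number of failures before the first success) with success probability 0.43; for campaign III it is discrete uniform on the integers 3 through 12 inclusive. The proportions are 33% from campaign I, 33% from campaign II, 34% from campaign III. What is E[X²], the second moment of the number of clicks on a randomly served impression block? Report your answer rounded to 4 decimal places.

For each component E[X²] = Var + (mean)², giving I: 45.99; II: 4.83991; III: 64.5.
Overall E[X²] = 0.33·45.99 + 0.33·4.83991 + 0.34·64.5 = 38.7039.

38.7039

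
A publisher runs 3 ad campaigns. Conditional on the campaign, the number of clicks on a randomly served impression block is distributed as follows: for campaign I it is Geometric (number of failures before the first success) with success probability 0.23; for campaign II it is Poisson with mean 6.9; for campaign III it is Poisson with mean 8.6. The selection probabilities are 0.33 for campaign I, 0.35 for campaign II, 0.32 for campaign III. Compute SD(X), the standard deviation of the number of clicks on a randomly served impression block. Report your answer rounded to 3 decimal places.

Per component, I: μ=3.34783, E[X²]=25.7637; II: μ=6.9, E[X²]=54.51; III: μ=8.6, E[X²]=82.56.
E[X] = 0.33·3.34783 + 0.35·6.9 + 0.32·8.6 = 6.27178.
E[X²] = 0.33·25.7637 + 0.35·54.51 + 0.32·82.56 = 53.9997.
Var(X) = E[X²] − (E[X])² = 53.9997 − 39.3353 = 14.6645.
SD(X) = √14.6645 = 3.82942.

3.829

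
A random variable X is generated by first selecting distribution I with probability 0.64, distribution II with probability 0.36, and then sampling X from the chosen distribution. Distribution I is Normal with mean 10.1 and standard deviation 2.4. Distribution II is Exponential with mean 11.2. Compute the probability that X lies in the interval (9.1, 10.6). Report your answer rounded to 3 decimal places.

Conditional on each component, P(9.1 < X < 10.6): I: 0.244055; II: 0.0556226.
By total probability, P(9.1 < X < 10.6) = 0.64·0.244055 + 0.36·0.0556226 = 0.176219.

0.176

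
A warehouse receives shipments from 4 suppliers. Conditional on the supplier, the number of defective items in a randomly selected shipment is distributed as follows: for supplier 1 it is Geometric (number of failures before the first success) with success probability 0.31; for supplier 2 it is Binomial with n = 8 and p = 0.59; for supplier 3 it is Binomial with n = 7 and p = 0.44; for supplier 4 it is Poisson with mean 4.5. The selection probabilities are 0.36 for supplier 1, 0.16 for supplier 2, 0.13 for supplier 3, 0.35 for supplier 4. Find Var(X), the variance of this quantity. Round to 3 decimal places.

Per component, 1: μ=2.22581, E[X²]=12.1342; 2: μ=4.72, E[X²]=24.2136; 3: μ=3.08, E[X²]=11.2112; 4: μ=4.5, E[X²]=24.75.
E[X] = 0.36·2.22581 + 0.16·4.72 + 0.13·3.08 + 0.35·4.5 = 3.53189.
E[X²] = 0.36·12.1342 + 0.16·24.2136 + 0.13·11.2112 + 0.35·24.75 = 18.3625.
Var(X) = E[X²] − (E[X])² = 18.3625 − 12.4742 = 5.88821.

5.888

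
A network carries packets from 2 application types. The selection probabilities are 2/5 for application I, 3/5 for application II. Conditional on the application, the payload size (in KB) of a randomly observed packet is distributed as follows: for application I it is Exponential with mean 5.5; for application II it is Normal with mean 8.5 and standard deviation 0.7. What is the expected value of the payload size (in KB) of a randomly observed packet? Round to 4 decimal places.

7.3000

Component means — I: 5.5; II: 8.5.
E[X] = 0.4·5.5 + 0.6·8.5 = 7.3.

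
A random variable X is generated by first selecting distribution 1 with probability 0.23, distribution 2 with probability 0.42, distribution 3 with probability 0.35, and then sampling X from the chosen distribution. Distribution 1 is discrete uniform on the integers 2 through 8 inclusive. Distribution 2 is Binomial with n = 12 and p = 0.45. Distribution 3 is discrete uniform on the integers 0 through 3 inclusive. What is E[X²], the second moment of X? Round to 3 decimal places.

For each component E[X²] = Var + (mean)², giving 1: 29; 2: 32.13; 3: 3.5.
Overall E[X²] = 0.23·29 + 0.42·32.13 + 0.35·3.5 = 21.3896.

21.390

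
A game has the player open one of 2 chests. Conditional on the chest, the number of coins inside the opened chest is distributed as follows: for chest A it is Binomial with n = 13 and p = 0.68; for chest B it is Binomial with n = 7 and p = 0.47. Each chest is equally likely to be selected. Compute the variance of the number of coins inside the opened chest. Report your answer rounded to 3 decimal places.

Per component, A: μ=8.84, E[X²]=80.9744; B: μ=3.29, E[X²]=12.5678.
E[X] = 0.5·8.84 + 0.5·3.29 = 6.065.
E[X²] = 0.5·80.9744 + 0.5·12.5678 = 46.7711.
Var(X) = E[X²] − (E[X])² = 46.7711 − 36.7842 = 9.98688.

9.987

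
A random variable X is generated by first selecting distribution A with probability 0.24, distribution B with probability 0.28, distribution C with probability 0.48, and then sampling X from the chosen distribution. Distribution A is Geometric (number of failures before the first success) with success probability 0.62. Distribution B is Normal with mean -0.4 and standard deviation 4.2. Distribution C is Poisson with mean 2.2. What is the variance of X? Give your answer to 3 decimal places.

Per component, A: μ=0.612903, E[X²]=1.3642; B: μ=-0.4, E[X²]=17.8; C: μ=2.2, E[X²]=7.04.
E[X] = 0.24·0.612903 + 0.28·-0.4 + 0.48·2.2 = 1.0911.
E[X²] = 0.24·1.3642 + 0.28·17.8 + 0.48·7.04 = 8.69061.
Var(X) = E[X²] − (E[X])² = 8.69061 − 1.19049 = 7.50012.

7.500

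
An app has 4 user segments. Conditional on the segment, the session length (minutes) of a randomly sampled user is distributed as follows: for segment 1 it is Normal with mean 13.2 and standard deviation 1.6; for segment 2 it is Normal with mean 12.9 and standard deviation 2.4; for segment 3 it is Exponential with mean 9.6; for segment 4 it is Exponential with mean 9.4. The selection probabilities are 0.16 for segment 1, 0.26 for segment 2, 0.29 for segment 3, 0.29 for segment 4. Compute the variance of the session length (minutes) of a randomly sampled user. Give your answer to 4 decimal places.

57.2812

Per component, 1: μ=13.2, E[X²]=176.8; 2: μ=12.9, E[X²]=172.17; 3: μ=9.6, E[X²]=184.32; 4: μ=9.4, E[X²]=176.72.
E[X] = 0.16·13.2 + 0.26·12.9 + 0.29·9.6 + 0.29·9.4 = 10.976.
E[X²] = 0.16·176.8 + 0.26·172.17 + 0.29·184.32 + 0.29·176.72 = 177.754.
Var(X) = E[X²] − (E[X])² = 177.754 − 120.473 = 57.2812.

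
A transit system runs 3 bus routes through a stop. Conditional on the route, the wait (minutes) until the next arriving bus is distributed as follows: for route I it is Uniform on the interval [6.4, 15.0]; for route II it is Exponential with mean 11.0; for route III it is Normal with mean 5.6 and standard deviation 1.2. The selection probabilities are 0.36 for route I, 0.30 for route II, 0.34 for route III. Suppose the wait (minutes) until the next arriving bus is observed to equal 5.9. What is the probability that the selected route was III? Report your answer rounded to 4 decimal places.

Likelihoods f(5.9 | ·): I: 0; II: 0.0531701; III: 0.322223.
Posterior ∝ prior × likelihood. Numerator for III: 0.34·0.322223 = 0.109556.
Normalizing constant: 0.36·0 + 0.3·0.0531701 + 0.34·0.322223 = 0.125507.
P(III | observation) = 0.109556 / 0.125507 = 0.872907.

0.8729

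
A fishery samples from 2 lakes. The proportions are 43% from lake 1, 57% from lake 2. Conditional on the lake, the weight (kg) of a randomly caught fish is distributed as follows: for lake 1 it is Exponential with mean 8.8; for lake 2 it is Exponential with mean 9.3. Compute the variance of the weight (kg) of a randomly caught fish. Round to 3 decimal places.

82.660

Per component, 1: μ=8.8, E[X²]=154.88; 2: μ=9.3, E[X²]=172.98.
E[X] = 0.43·8.8 + 0.57·9.3 = 9.085.
E[X²] = 0.43·154.88 + 0.57·172.98 = 165.197.
Var(X) = E[X²] − (E[X])² = 165.197 − 82.5372 = 82.6598.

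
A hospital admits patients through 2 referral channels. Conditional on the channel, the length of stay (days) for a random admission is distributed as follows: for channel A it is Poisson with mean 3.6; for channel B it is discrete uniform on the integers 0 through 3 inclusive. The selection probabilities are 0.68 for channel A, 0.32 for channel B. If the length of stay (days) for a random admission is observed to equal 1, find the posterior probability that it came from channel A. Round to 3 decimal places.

0.455

Likelihoods P(X=1 | ·): A: 0.0983654; B: 0.25.
Posterior ∝ prior × likelihood. Numerator for A: 0.68·0.0983654 = 0.0668885.
Normalizing constant: 0.68·0.0983654 + 0.32·0.25 = 0.146888.
P(A | observation) = 0.0668885 / 0.146888 = 0.455369.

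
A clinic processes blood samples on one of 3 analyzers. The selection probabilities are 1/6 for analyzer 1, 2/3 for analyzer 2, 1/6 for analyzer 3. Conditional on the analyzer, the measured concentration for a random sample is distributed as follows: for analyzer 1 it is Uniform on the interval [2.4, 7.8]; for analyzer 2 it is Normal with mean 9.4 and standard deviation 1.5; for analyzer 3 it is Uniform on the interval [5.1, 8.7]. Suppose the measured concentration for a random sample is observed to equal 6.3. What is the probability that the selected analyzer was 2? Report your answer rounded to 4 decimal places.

0.2136

Likelihoods f(6.3 | ·): 1: 0.185185; 2: 0.031431; 3: 0.277778.
Posterior ∝ prior × likelihood. Numerator for 2: 0.666667·0.031431 = 0.020954.
Normalizing constant: 0.166667·0.185185 + 0.666667·0.031431 + 0.166667·0.277778 = 0.0981145.
P(2 | observation) = 0.020954 / 0.0981145 = 0.213567.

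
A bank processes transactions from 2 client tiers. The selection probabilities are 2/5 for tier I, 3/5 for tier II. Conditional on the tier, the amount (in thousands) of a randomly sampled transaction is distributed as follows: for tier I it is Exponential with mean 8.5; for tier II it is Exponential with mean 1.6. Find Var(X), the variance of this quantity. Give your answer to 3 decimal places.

Per component, I: μ=8.5, E[X²]=144.5; II: μ=1.6, E[X²]=5.12.
E[X] = 0.4·8.5 + 0.6·1.6 = 4.36.
E[X²] = 0.4·144.5 + 0.6·5.12 = 60.872.
Var(X) = E[X²] − (E[X])² = 60.872 − 19.0096 = 41.8624.

41.862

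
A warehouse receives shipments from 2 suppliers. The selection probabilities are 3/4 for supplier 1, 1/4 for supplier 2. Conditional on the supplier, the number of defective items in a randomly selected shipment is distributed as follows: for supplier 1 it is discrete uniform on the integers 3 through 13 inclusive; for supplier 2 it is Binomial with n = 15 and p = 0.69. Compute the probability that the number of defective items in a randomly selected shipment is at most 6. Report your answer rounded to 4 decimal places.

Conditional on each supplier, P(X ≤ 6): 1: 0.363636; 2: 0.0190474.
By total probability, P(X ≤ 6) = 0.75·0.363636 + 0.25·0.0190474 = 0.277489.

0.2775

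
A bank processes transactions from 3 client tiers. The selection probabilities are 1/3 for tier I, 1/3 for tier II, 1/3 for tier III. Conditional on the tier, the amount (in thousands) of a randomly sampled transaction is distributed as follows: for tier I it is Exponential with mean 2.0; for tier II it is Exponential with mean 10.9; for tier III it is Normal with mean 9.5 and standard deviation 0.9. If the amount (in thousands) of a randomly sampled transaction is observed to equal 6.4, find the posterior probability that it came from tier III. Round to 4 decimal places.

Likelihoods f(6.4 | ·): I: 0.0203811; II: 0.0510006; III: 0.00117595.
Posterior ∝ prior × likelihood. Numerator for III: 0.333333·0.00117595 = 0.000391984.
Normalizing constant: 0.333333·0.0203811 + 0.333333·0.0510006 + 0.333333·0.00117595 = 0.0241859.
P(III | observation) = 0.000391984 / 0.0241859 = 0.0162072.

0.0162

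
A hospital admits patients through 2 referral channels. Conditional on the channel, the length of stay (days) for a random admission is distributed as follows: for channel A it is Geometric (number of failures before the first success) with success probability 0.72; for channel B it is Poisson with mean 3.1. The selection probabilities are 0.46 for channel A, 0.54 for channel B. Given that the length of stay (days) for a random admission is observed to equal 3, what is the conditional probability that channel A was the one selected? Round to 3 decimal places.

Likelihoods P(X=3 | ·): A: 0.0158054; B: 0.223677.
Posterior ∝ prior × likelihood. Numerator for A: 0.46·0.0158054 = 0.0072705.
Normalizing constant: 0.46·0.0158054 + 0.54·0.223677 = 0.128056.
P(A | observation) = 0.0072705 / 0.128056 = 0.056776.

0.057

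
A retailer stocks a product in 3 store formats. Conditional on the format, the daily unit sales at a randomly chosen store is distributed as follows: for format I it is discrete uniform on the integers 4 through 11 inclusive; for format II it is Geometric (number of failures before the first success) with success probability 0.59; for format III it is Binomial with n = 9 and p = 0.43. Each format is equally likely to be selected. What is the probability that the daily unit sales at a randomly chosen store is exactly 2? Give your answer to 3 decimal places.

0.076

Conditional on each format, P(X = 2): I: 0; II: 0.099179; III: 0.130126.
By total probability, P(X = 2) = 0.333333·0 + 0.333333·0.099179 + 0.333333·0.130126 = 0.0764349.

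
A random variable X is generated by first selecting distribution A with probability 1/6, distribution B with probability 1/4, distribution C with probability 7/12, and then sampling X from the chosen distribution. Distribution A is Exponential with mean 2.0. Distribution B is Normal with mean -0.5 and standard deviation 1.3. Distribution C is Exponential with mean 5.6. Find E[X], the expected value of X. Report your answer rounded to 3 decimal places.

Component means — A: 2; B: -0.5; C: 5.6.
E[X] = 0.166667·2 + 0.25·-0.5 + 0.583333·5.6 = 3.475.

3.475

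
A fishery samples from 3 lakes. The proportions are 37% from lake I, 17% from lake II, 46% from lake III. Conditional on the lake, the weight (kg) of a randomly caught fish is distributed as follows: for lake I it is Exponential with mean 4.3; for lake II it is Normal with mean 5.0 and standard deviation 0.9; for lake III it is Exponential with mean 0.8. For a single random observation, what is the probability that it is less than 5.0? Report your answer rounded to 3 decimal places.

Conditional on each lake, P(X < 5.0): I: 0.687387; II: 0.5; III: 0.99807.
By total probability, P(X < 5.0) = 0.37·0.687387 + 0.17·0.5 + 0.46·0.99807 = 0.798445.

0.798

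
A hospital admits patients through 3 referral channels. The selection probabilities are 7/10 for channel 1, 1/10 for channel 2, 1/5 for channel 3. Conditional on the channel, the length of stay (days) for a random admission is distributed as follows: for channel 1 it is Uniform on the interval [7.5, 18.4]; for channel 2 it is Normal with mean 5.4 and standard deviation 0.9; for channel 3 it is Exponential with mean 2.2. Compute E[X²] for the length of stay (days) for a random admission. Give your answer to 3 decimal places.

For each component E[X²] = Var + (mean)², giving 1: 177.603; 2: 29.97; 3: 9.68.
Overall E[X²] = 0.7·177.603 + 0.1·29.97 + 0.2·9.68 = 129.255.

129.255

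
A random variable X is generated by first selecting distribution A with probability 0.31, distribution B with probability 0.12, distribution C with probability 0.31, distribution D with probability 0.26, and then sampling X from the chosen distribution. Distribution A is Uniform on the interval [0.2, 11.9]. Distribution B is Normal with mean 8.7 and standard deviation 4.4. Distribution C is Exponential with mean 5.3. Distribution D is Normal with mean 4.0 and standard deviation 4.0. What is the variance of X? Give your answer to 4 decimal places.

Per component, A: μ=6.05, E[X²]=48.01; B: μ=8.7, E[X²]=95.05; C: μ=5.3, E[X²]=56.18; D: μ=4, E[X²]=32.
E[X] = 0.31·6.05 + 0.12·8.7 + 0.31·5.3 + 0.26·4 = 5.6025.
E[X²] = 0.31·48.01 + 0.12·95.05 + 0.31·56.18 + 0.26·32 = 52.0249.
Var(X) = E[X²] − (E[X])² = 52.0249 − 31.388 = 20.6369.

20.6369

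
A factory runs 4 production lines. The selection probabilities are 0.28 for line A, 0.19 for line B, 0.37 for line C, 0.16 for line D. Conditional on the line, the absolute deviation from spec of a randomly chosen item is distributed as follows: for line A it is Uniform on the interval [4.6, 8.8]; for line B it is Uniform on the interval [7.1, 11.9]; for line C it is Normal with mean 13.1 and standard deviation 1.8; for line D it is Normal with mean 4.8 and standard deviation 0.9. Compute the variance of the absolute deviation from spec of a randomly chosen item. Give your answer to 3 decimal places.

12.588

Per component, A: μ=6.7, E[X²]=46.36; B: μ=9.5, E[X²]=92.17; C: μ=13.1, E[X²]=174.85; D: μ=4.8, E[X²]=23.85.
E[X] = 0.28·6.7 + 0.19·9.5 + 0.37·13.1 + 0.16·4.8 = 9.296.
E[X²] = 0.28·46.36 + 0.19·92.17 + 0.37·174.85 + 0.16·23.85 = 99.0036.
Var(X) = E[X²] − (E[X])² = 99.0036 − 86.4156 = 12.588.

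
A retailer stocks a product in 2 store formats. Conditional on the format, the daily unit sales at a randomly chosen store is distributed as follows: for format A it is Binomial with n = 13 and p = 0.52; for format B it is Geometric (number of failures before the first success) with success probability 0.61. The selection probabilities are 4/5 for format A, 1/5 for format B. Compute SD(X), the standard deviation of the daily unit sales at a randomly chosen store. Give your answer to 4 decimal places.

Per component, A: μ=6.76, E[X²]=48.9424; B: μ=0.639344, E[X²]=1.45687.
E[X] = 0.8·6.76 + 0.2·0.639344 = 5.53587.
E[X²] = 0.8·48.9424 + 0.2·1.45687 = 39.4453.
Var(X) = E[X²] − (E[X])² = 39.4453 − 30.6458 = 8.79945.
SD(X) = √8.79945 = 2.96639.

2.9664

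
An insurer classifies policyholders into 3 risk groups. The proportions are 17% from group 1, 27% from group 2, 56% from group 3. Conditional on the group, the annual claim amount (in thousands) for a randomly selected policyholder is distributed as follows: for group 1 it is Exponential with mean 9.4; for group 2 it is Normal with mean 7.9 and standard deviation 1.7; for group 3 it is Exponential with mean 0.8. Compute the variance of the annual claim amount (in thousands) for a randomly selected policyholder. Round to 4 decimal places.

30.9262

Per component, 1: μ=9.4, E[X²]=176.72; 2: μ=7.9, E[X²]=65.3; 3: μ=0.8, E[X²]=1.28.
E[X] = 0.17·9.4 + 0.27·7.9 + 0.56·0.8 = 4.179.
E[X²] = 0.17·176.72 + 0.27·65.3 + 0.56·1.28 = 48.3902.
Var(X) = E[X²] − (E[X])² = 48.3902 − 17.464 = 30.9262.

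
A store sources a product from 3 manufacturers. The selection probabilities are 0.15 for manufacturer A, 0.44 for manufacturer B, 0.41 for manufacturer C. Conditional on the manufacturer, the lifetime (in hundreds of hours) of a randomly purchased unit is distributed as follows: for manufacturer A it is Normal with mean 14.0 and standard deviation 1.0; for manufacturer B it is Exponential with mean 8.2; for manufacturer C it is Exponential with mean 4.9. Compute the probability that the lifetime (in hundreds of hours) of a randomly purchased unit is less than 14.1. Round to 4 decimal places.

0.8291

Conditional on each manufacturer, P(X < 14.1): A: 0.539828; B: 0.820846; C: 0.943728.
By total probability, P(X < 14.1) = 0.15·0.539828 + 0.44·0.820846 + 0.41·0.943728 = 0.829075.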